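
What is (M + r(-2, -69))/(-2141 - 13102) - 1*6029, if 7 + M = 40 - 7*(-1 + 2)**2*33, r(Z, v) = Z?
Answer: -91899847/15243 ≈ -6029.0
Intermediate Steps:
M = -198 (M = -7 + (40 - 7*(-1 + 2)**2*33) = -7 + (40 - 7*1**2*33) = -7 + (40 - 7*1*33) = -7 + (40 - 7*33) = -7 + (40 - 231) = -7 - 191 = -198)
(M + r(-2, -69))/(-2141 - 13102) - 1*6029 = (-198 - 2)/(-2141 - 13102) - 1*6029 = -200/(-15243) - 6029 = -200*(-1/15243) - 6029 = 200/15243 - 6029 = -91899847/15243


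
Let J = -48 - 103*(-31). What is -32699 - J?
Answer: -35844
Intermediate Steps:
J = 3145 (J = -48 + 3193 = 3145)
-32699 - J = -32699 - 1*3145 = -32699 - 3145 = -35844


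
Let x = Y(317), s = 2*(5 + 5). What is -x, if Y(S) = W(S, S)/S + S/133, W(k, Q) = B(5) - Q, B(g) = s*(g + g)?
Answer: -84928/42161 ≈ -2.0144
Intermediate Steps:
s = 20 (s = 2*10 = 20)
B(g) = 40*g (B(g) = 20*(g + g) = 20*(2*g) = 40*g)
W(k, Q) = 200 - Q (W(k, Q) = 40*5 - Q = 200 - Q)
Y(S) = S/133 + (200 - S)/S (Y(S) = (200 - S)/S + S/133 = S/133 + (200 - S)/S)
x = 84928/42161 (x = -1 + 200/317 + (1/133)*317 = -1 + 200*(1/317) + 317/133 = -1 + 200/317 + 317/133 = 84928/42161 ≈ 2.0144)
-x = -1*84928/42161 = -84928/42161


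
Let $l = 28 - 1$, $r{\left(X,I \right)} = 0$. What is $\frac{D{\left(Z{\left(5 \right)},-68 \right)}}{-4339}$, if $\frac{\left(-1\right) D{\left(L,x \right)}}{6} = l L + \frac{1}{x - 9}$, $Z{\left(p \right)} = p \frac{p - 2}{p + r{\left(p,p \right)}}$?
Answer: $\frac{37416}{334103} \approx 0.11199$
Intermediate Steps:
$l = 27$
$Z{\left(p \right)} = -2 + p$ ($Z{\left(p \right)} = p \frac{p - 2}{p + 0} = p \frac{-2 + p}{p} = -2 + p$)
$D{\left(L,x \right)} = - 162 L - \frac{6}{-9 + x}$ ($D{\left(L,x \right)} = - 6 \left(27 L + \frac{1}{x - 9}\right) = - 6 \left(27 L + \frac{1}{-9 + x}\right) = - 6 \left(\frac{1}{-9 + x} + 27 L\right) = - 162 L - \frac{6}{-9 + x}$)
$\frac{D{\left(Z{\left(5 \right)},-68 \right)}}{-4339} = \frac{6 \frac{1}{-9 - 68} \left(-1 + 243 \left(-2 + 5\right) - 27 \left(-2 + 5\right) \left(-68\right)\right)}{-4339} = \frac{6 \left(-1 + 243 \cdot 3 - 81 \left(-68\right)\right)}{-77} \left(- \frac{1}{4339}\right) = 6 \left(- \frac{1}{77}\right) \left(-1 + 729 + 5508\right) \left(- \frac{1}{4339}\right) = 6 \left(- \frac{1}{77}\right) 6236 \left(- \frac{1}{4339}\right) = \left(- \frac{37416}{77}\right) \left(- \frac{1}{4339}\right) = \frac{37416}{334103}$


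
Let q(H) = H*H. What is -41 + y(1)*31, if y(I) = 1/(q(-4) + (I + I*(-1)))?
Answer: -625/16 ≈ -39.063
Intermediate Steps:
q(H) = H²
y(I) = 1/16 (y(I) = 1/((-4)² + (I + I*(-1))) = 1/(16 + (I - I)) = 1/(16 + 0) = 1/16)
-41 + y(1)*31 = -41 + (1/16)*31 = -41 + 31/16 = -625/16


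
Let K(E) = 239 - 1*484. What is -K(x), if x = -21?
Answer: 245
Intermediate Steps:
K(E) = -245 (K(E) = 239 - 484 = -245)
-K(x) = -1*(-245) = 245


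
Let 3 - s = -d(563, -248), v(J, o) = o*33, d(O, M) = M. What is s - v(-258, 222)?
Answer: -7571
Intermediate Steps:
v(J, o) = 33*o
s = -245 (s = 3 - (-1)*(-248) = 3 - 1*248 = 3 - 248 = -245)
s - v(-258, 222) = -245 - 33*222 = -245 - 1*7326 = -245 - 7326 = -7571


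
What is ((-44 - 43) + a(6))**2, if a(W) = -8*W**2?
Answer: 140625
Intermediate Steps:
((-44 - 43) + a(6))**2 = ((-44 - 43) - 8*6**2)**2 = (-87 - 8*36)**2 = (-87 - 288)**2 = (-375)**2 = 140625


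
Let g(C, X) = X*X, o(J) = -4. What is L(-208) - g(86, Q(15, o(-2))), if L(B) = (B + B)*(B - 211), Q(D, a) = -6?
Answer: 174268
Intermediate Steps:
g(C, X) = X²
L(B) = 2*B*(-211 + B) (L(B) = (2*B)*(-211 + B) = 2*B*(-211 + B))
L(-208) - g(86, Q(15, o(-2))) = 2*(-208)*(-211 - 208) - 1*(-6)² = 2*(-208)*(-419) - 1*36 = 174304 - 36 = 174268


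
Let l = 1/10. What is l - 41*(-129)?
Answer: 52891/10 ≈ 5289.1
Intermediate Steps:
l = 1/10 ≈ 0.10000
l - 41*(-129) = 1/10 - 41*(-129) = 1/10 + 5289 = 52891/10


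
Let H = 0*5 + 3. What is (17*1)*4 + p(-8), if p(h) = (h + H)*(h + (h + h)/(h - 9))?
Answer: 1756/17 ≈ 103.29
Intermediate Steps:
H = 3 (H = 0 + 3 = 3)
p(h) = (3 + h)*(h + 2*h/(-9 + h)) (p(h) = (h + 3)*(h + (h + h)/(h - 9)) = (3 + h)*(h + (2*h)/(-9 + h)) = (3 + h)*(h + 2*h/(-9 + h)))
(17*1)*4 + p(-8) = (17*1)*4 - 8*(-21 + (-8)² - 4*(-8))/(-9 - 8) = 17*4 - 8*(-21 + 64 + 32)/(-17) = 68 - 8*(-1/17)*75 = 68 + 600/17 = 1756/17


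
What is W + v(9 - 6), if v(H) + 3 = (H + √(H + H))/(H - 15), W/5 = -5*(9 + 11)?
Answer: -2013/4 - √6/12 ≈ -503.45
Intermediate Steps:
W = -500 (W = 5*(-5*(9 + 11)) = 5*(-5*20) = 5*(-100) = -500)
v(H) = -3 + (H + √2*√H)/(-15 + H) (v(H) = -3 + (H + √(H + H))/(H - 15) = -3 + (H + √(2*H))/(-15 + H) = -3 + (H + √2*√H)/(-15 + H))
W + v(9 - 6) = -500 + (45 - 2*(9 - 6) + √2*√(9 - 6))/(-15 + (9 - 6)) = -500 + (45 - 2*3 + √2*√3)/(-15 + 3) = -500 + (45 - 6 + √6)/(-12) = -500 - (39 + √6)/12 = -500 + (-13/4 - √6/12) = -2013/4 - √6/12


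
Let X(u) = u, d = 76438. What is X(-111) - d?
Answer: -76549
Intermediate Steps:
X(-111) - d = -111 - 1*76438 = -111 - 76438 = -76549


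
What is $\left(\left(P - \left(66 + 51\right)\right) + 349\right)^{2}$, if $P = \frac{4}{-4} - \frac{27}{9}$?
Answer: $51984$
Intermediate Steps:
$P = -4$ ($P = 4 \left(- \frac{1}{4}\right) - 3 = -1 - 3 = -4$)
$\left(\left(P - \left(66 + 51\right)\right) + 349\right)^{2} = \left(\left(-4 - \left(66 + 51\right)\right) + 349\right)^{2} = \left(\left(-4 - 117\right) + 349\right)^{2} = \left(-121 + 349\right)^{2} = 228^{2} = 51984$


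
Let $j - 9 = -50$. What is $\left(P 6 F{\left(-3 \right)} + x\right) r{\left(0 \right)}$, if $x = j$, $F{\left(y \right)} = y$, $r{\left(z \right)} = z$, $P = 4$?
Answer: $0$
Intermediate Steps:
$j = -41$ ($j = 9 - 50 = -41$)
$x = -41$
$\left(P 6 F{\left(-3 \right)} + x\right) r{\left(0 \right)} = \left(4 \cdot 6 \left(-3\right) - 41\right) 0 = \left(24 \left(-3\right) - 41\right) 0 = \left(-72 - 41\right) 0 = \left(-113\right) 0 = 0$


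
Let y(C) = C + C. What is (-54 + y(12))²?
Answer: 900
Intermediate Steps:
y(C) = 2*C
(-54 + y(12))² = (-54 + 2*12)² = (-54 + 24)² = (-30)² = 900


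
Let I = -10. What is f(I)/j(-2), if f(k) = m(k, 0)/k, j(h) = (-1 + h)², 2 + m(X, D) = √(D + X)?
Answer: 1/45 - I*√10/90 ≈ 0.022222 - 0.035136*I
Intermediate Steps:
m(X, D) = -2 + √(D + X)
f(k) = (-2 + √k)/k (f(k) = (-2 + √(0 + k))/k = (-2 + √k)/k)
f(I)/j(-2) = ((-2 + √(-10))/(-10))/((-1 - 2)²) = (-(-2 + I*√10)/10)/((-3)²) = (⅕ - I*√10/10)/9 = (⅕ - I*√10/10)*(⅑) = 1/45 - I*√10/90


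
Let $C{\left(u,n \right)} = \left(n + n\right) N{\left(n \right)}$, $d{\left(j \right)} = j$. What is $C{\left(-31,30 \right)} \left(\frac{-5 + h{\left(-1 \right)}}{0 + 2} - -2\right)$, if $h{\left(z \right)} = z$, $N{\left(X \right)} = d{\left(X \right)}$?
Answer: $-1800$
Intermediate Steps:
$N{\left(X \right)} = X$
$C{\left(u,n \right)} = 2 n^{2}$ ($C{\left(u,n \right)} = \left(n + n\right) n = 2 n n = 2 n^{2}$)
$C{\left(-31,30 \right)} \left(\frac{-5 + h{\left(-1 \right)}}{0 + 2} - -2\right) = 2 \cdot 30^{2} \left(\frac{-5 - 1}{0 + 2} - -2\right) = 2 \cdot 900 \left(- \frac{6}{2} + 2\right) = 1800 \left(\left(-6\right) \frac{1}{2} + 2\right) = 1800 \left(-3 + 2\right) = 1800 \left(-1\right) = -1800$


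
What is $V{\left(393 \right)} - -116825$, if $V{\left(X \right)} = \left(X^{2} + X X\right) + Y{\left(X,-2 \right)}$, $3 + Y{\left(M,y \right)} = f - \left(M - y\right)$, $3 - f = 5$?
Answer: $425323$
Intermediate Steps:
$f = -2$ ($f = 3 - 5 = -2$)
$Y{\left(M,y \right)} = -5 + y - M$ ($Y{\left(M,y \right)} = -3 - \left(2 + M - y\right) = -5 + y - M$)
$V{\left(X \right)} = -7 - X + 2 X^{2}$ ($V{\left(X \right)} = \left(X^{2} + X X\right) - \left(7 + X\right) = \left(X^{2} + X^{2}\right) - \left(7 + X\right) = 2 X^{2} - \left(7 + X\right) = -7 - X + 2 X^{2}$)
$V{\left(393 \right)} - -116825 = \left(-7 - 393 + 2 \cdot 393^{2}\right) - -116825 = \left(-7 - 393 + 2 \cdot 154449\right) + 116825 = \left(-7 - 393 + 308898\right) + 116825 = 308498 + 116825 = 425323$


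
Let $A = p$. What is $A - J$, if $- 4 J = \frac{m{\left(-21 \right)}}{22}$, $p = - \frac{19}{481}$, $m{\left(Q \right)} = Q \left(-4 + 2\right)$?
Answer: $\frac{9265}{21164} \approx 0.43777$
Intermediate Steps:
$m{\left(Q \right)} = - 2 Q$ ($m{\left(Q \right)} = Q \left(-2\right) = - 2 Q$)
$p = - \frac{19}{481}$ ($p = \left(-19\right) \frac{1}{481} = - \frac{19}{481} \approx -0.039501$)
$A = - \frac{19}{481} \approx -0.039501$
$J = - \frac{21}{44}$ ($J = - \frac{\left(-2\right) \left(-21\right) \frac{1}{22}}{4} = - \frac{42 \cdot \frac{1}{22}}{4} = \left(- \frac{1}{4}\right) \frac{21}{11} = - \frac{21}{44} \approx -0.47727$)
$A - J = - \frac{19}{481} - - \frac{21}{44} = - \frac{19}{481} + \frac{21}{44} = \frac{9265}{21164}$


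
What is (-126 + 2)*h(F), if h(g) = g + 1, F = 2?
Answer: -372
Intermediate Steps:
h(g) = 1 + g
(-126 + 2)*h(F) = (-126 + 2)*(1 + 2) = -124*3 = -372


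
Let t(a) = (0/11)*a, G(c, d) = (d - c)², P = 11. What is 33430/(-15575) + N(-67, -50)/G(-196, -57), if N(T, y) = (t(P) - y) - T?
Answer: -128815751/60184915 ≈ -2.1403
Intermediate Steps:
t(a) = 0 (t(a) = (0*(1/11))*a = 0*a = 0)
N(T, y) = -T - y (N(T, y) = (0 - y) - T = -y - T = -T - y)
33430/(-15575) + N(-67, -50)/G(-196, -57) = 33430/(-15575) + (-1*(-67) - 1*(-50))/((-196 - 1*(-57))²) = 33430*(-1/15575) + (67 + 50)/((-196 + 57)²) = -6686/3115 + 117/((-139)²) = -6686/3115 + 117/19321 = -128815751/60184915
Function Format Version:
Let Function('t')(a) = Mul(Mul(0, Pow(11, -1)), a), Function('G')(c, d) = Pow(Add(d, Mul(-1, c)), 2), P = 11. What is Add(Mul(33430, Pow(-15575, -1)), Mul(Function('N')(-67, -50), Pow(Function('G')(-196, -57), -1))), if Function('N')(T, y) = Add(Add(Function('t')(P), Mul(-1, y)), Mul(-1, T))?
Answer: Rational(-128815751, 60184915) ≈ -2.1403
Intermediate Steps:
Function('t')(a) = 0 (Function('t')(a) = Mul(Mul(0, Rational(1, 11)), a) = Mul(0, a) = 0)
Function('N')(T, y) = Add(Mul(-1, T), Mul(-1, y)) (Function('N')(T, y) = Add(Add(0, Mul(-1, y)), Mul(-1, T)) = Add(Mul(-1, y), Mul(-1, T)) = Add(Mul(-1, T), Mul(-1, y)))
Add(Mul(33430, Pow(-15575, -1)), Mul(Function('N')(-67, -50), Pow(Function('G')(-196, -57), -1))) = Add(Mul(33430, Pow(-15575, -1)), Mul(Add(Mul(-1, -67), Mul(-1, -50)), Pow(Pow(Add(-196, Mul(-1, -57)), 2), -1))) = Add(Mul(33430, Rational(-1, 15575)), Mul(Add(67, 50), Pow(Pow(Add(-196, 57), 2), -1))) = Add(Rational(-6686, 3115), Mul(117, Pow(Pow(-139, 2), -1))) = Add(Rational(-6686, 3115), Mul(117, Pow(19321, -1))) = Add(Rational(-6686, 3115), Mul(117, Rational(1, 19321))) = Add(Rational(-6686, 3115), Rational(117, 19321)) = Rational(-128815751, 60184915)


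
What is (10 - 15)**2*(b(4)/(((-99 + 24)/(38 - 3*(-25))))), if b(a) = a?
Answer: -452/3 ≈ -150.67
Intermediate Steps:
(10 - 15)**2*(b(4)/(((-99 + 24)/(38 - 3*(-25))))) = (10 - 15)**2*(4/(((-99 + 24)/(38 - 3*(-25))))) = (-5)**2*(4/((-75/(38 + 75)))) = 25*(4/((-75/113))) = 25*(4/((-75*1/113))) = 25*(4/(-75/113)) = 25*(4*(-113/75)) = 25*(-452/75) = -452/3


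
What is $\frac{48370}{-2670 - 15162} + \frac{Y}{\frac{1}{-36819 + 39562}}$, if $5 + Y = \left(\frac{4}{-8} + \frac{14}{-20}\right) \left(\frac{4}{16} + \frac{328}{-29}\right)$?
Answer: $\frac{29332170481}{1292820} \approx 22689.0$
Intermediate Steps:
$Y = \frac{2399}{290}$ ($Y = -5 + \left(\frac{4}{-8} + \frac{14}{-20}\right) \left(\frac{4}{16} + \frac{328}{-29}\right) = -5 + \left(4 \left(- \frac{1}{8}\right) + 14 \left(- \frac{1}{20}\right)\right) \left(4 \cdot \frac{1}{16} + 328 \left(- \frac{1}{29}\right)\right) = -5 + \left(- \frac{1}{2} - \frac{7}{10}\right) \left(\frac{1}{4} - \frac{328}{29}\right) = -5 - - \frac{3849}{290} = -5 + \frac{3849}{290} = \frac{2399}{290} \approx 8.2724$)
$\frac{48370}{-2670 - 15162} + \frac{Y}{\frac{1}{-36819 + 39562}} = \frac{48370}{-2670 - 15162} + \frac{2399}{290 \frac{1}{-36819 + 39562}} = \frac{48370}{-2670 - 15162} + \frac{2399}{290 \cdot \frac{1}{2743}} = \frac{48370}{-17832} + \frac{2399 \frac{1}{\frac{1}{2743}}}{290} = 48370 \left(- \frac{1}{17832}\right) + \frac{2399}{290} \cdot 2743 = - \frac{24185}{8916} + \frac{6580457}{290} = \frac{29332170481}{1292820}$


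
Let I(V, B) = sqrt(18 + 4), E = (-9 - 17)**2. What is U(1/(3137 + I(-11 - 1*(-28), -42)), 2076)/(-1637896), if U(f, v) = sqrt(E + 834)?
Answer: -sqrt(1510)/1637896 ≈ -2.3725e-5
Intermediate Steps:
E = 676 (E = (-26)**2 = 676)
I(V, B) = sqrt(22)
U(f, v) = sqrt(1510) (U(f, v) = sqrt(676 + 834) = sqrt(1510))
U(1/(3137 + I(-11 - 1*(-28), -42)), 2076)/(-1637896) = sqrt(1510)/(-1637896) = sqrt(1510)*(-1/1637896) = -sqrt(1510)/1637896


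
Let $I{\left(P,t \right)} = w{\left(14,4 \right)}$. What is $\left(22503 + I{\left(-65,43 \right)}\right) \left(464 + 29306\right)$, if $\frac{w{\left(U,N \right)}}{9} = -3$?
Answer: $669110520$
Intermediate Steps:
$w{\left(U,N \right)} = -27$ ($w{\left(U,N \right)} = 9 \left(-3\right) = -27$)
$I{\left(P,t \right)} = -27$
$\left(22503 + I{\left(-65,43 \right)}\right) \left(464 + 29306\right) = \left(22503 - 27\right) \left(464 + 29306\right) = 22476 \cdot 29770 = 669110520$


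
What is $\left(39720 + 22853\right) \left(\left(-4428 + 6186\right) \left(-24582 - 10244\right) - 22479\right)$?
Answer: $-3832382688351$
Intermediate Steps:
$\left(39720 + 22853\right) \left(\left(-4428 + 6186\right) \left(-24582 - 10244\right) - 22479\right) = 62573 \left(1758 \left(-34826\right) - 22479\right) = 62573 \left(-61224108 - 22479\right) = 62573 \left(-61246587\right) = -3832382688351$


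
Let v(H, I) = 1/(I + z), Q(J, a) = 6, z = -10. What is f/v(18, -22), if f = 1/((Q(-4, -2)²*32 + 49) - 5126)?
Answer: 32/3925 ≈ 0.0081529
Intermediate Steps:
f = -1/3925 (f = 1/((6²*32 + 49) - 5126) = 1/((36*32 + 49) - 5126) = 1/((1152 + 49) - 5126) = 1/(1201 - 5126) = 1/(-3925) = -1/3925 ≈ -0.00025478)
v(H, I) = 1/(-10 + I) (v(H, I) = 1/(I - 10) = 1/(-10 + I))
f/v(18, -22) = -1/(3925*(1/(-10 - 22))) = -1/(3925*(1/(-32))) = -1/(3925*(-1/32)) = -1/3925*(-32) = 32/3925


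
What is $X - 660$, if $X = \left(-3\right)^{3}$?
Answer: $-687$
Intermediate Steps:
$X = -27$
$X - 660 = -27 - 660 = -687$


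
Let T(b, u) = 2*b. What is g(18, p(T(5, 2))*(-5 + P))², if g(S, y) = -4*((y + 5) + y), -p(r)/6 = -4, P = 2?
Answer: 309136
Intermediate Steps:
p(r) = 24 (p(r) = -6*(-4) = 24)
g(S, y) = -20 - 8*y (g(S, y) = -4*((5 + y) + y) = -4*(5 + 2*y) = -20 - 8*y)
g(18, p(T(5, 2))*(-5 + P))² = (-20 - 192*(-5 + 2))² = (-20 - 192*(-3))² = (-20 - 8*(-72))² = (-20 + 576)² = 556² = 309136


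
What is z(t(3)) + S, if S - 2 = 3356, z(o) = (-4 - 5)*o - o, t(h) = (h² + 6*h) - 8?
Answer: 3168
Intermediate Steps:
t(h) = -8 + h² + 6*h
z(o) = -10*o (z(o) = -9*o - o = -10*o)
S = 3358 (S = 2 + 3356 = 3358)
z(t(3)) + S = -10*(-8 + 3² + 6*3) + 3358 = -10*(-8 + 9 + 18) + 3358 = -10*19 + 3358 = -190 + 3358 = 3168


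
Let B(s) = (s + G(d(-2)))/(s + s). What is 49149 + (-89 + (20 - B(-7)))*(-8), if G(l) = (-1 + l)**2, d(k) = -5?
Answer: 347791/7 ≈ 49684.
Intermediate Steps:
B(s) = (36 + s)/(2*s) (B(s) = (s + (-1 - 5)**2)/(s + s) = (s + (-6)**2)/((2*s)) = (s + 36)*(1/(2*s)) = (36 + s)*(1/(2*s)) = (36 + s)/(2*s))
49149 + (-89 + (20 - B(-7)))*(-8) = 49149 + (-89 + (20 - (36 - 7)/(2*(-7))))*(-8) = 49149 + (-89 + (20 - (-1)*29/(2*7)))*(-8) = 49149 + (-89 + (20 - 1*(-29/14)))*(-8) = 49149 + (-89 + (20 + 29/14))*(-8) = 49149 + (-89 + 309/14)*(-8) = 49149 - 937/14*(-8) = 49149 + 3748/7 = 347791/7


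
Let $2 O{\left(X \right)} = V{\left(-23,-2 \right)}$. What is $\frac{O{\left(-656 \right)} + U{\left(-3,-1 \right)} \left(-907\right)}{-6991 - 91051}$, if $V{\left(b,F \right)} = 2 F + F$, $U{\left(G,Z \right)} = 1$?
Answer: $\frac{65}{7003} \approx 0.0092817$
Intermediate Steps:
$V{\left(b,F \right)} = 3 F$
$O{\left(X \right)} = -3$ ($O{\left(X \right)} = \frac{3 \left(-2\right)}{2} = \frac{1}{2} \left(-6\right) = -3$)
$\frac{O{\left(-656 \right)} + U{\left(-3,-1 \right)} \left(-907\right)}{-6991 - 91051} = \frac{-3 + 1 \left(-907\right)}{-6991 - 91051} = \frac{-3 - 907}{-98042} = \left(-910\right) \left(- \frac{1}{98042}\right) = \frac{65}{7003}$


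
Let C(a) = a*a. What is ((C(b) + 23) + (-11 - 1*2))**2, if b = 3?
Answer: 361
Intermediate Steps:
C(a) = a**2
((C(b) + 23) + (-11 - 1*2))**2 = ((3**2 + 23) + (-11 - 1*2))**2 = ((9 + 23) + (-11 - 2))**2 = (32 - 13)**2 = 19**2 = 361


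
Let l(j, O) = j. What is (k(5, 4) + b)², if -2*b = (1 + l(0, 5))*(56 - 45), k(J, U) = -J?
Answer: 441/4 ≈ 110.25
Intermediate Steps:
b = -11/2 (b = -(1 + 0)*(56 - 45)/2 = -11/2 ≈ -5.5000)
(k(5, 4) + b)² = (-1*5 - 11/2)² = (-5 - 11/2)² = (-21/2)² = 441/4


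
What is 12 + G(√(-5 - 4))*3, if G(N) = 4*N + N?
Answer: 12 + 45*I ≈ 12.0 + 45.0*I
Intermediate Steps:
G(N) = 5*N
12 + G(√(-5 - 4))*3 = 12 + (5*√(-5 - 4))*3 = 12 + (5*√(-9))*3 = 12 + (5*(3*I))*3 = 12 + (15*I)*3 = 12 + 45*I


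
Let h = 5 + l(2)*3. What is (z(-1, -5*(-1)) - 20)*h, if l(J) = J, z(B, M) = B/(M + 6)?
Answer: -221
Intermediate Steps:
z(B, M) = B/(6 + M)
h = 11 (h = 5 + 2*3 = 5 + 6 = 11)
(z(-1, -5*(-1)) - 20)*h = (-1/(6 - 5*(-1)) - 20)*11 = (-1/(6 + 5) - 20)*11 = (-1/11 - 20)*11 = -221/11*11 = -221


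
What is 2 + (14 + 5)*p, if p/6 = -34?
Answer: -3874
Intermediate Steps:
p = -204 (p = 6*(-34) = -204)
2 + (14 + 5)*p = 2 + (14 + 5)*(-204) = 2 + 19*(-204) = 2 - 3876 = -3874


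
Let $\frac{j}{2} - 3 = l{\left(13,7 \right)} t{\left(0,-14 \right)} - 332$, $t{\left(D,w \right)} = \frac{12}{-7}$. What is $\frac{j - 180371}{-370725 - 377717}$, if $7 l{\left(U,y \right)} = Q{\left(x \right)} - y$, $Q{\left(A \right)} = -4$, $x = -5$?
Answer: $\frac{8870157}{36673658} \approx 0.24187$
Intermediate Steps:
$l{\left(U,y \right)} = - \frac{4}{7} - \frac{y}{7}$ ($l{\left(U,y \right)} = \frac{-4 - y}{7} = - \frac{4}{7} - \frac{y}{7}$)
$t{\left(D,w \right)} = - \frac{12}{7}$ ($t{\left(D,w \right)} = 12 \left(- \frac{1}{7}\right) = - \frac{12}{7}$)
$j = - \frac{31978}{49}$ ($j = 6 + 2 \left(\left(- \frac{4}{7} - 1\right) \left(- \frac{12}{7}\right) - 332\right) = 6 + 2 \left(\left(- \frac{11}{7}\right) \left(- \frac{12}{7}\right) - 332\right) = 6 + 2 \left(\frac{132}{49} - 332\right) = 6 + 2 \left(- \frac{16136}{49}\right) = 6 - \frac{32272}{49} = - \frac{31978}{49} \approx -652.61$)
$\frac{j - 180371}{-370725 - 377717} = \frac{- \frac{31978}{49} - 180371}{-370725 - 377717} = - \frac{8870157}{49 \left(-748442\right)} = \left(- \frac{8870157}{49}\right) \left(- \frac{1}{748442}\right) = \frac{8870157}{36673658}$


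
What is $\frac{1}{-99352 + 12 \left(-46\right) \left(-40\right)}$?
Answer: $- \frac{1}{77272} \approx -1.2941 \cdot 10^{-5}$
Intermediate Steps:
$\frac{1}{-99352 + 12 \left(-46\right) \left(-40\right)} = \frac{1}{-99352 - -22080} = \frac{1}{-99352 + 22080} = \frac{1}{-77272} = - \frac{1}{77272}$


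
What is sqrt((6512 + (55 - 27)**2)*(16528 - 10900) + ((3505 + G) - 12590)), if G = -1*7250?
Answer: 3*sqrt(4560617) ≈ 6406.7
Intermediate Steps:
G = -7250
sqrt((6512 + (55 - 27)**2)*(16528 - 10900) + ((3505 + G) - 12590)) = sqrt((6512 + (55 - 27)**2)*(16528 - 10900) + ((3505 - 7250) - 12590)) = sqrt((6512 + 28**2)*5628 + (-3745 - 12590)) = sqrt((6512 + 784)*5628 - 16335) = sqrt(7296*5628 - 16335) = sqrt(41061888 - 16335) = sqrt(41045553) = 3*sqrt(4560617)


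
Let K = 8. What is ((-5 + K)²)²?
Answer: 81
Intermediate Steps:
((-5 + K)²)² = ((-5 + 8)²)² = (3²)² = 9² = 81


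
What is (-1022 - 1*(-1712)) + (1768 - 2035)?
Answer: 423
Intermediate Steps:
(-1022 - 1*(-1712)) + (1768 - 2035) = (-1022 + 1712) - 267 = 690 - 267 = 423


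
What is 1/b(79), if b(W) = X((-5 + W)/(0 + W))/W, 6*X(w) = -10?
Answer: -237/5 ≈ -47.400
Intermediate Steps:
X(w) = -5/3 (X(w) = (⅙)*(-10) = -5/3)
b(W) = -5/(3*W)
1/b(79) = 1/(-5/3/79) = 1/(-5/3*1/79) = 1/(-5/237) = -237/5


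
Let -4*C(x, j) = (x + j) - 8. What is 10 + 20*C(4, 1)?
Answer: 25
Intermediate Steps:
C(x, j) = 2 - j/4 - x/4 (C(x, j) = -((x + j) - 8)/4 = -((j + x) - 8)/4 = -(-8 + j + x)/4 = 2 - j/4 - x/4)
10 + 20*C(4, 1) = 10 + 20*(2 - ¼*1 - ¼*4) = 10 + 20*(2 - ¼ - 1) = 10 + 20*(¾) = 10 + 15 = 25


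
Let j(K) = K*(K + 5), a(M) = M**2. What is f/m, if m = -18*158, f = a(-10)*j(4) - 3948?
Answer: 29/237 ≈ 0.12236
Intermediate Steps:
j(K) = K*(5 + K)
f = -348 (f = (-10)**2*(4*(5 + 4)) - 3948 = 100*(4*9) - 3948 = 100*36 - 3948 = 3600 - 3948 = -348)
m = -2844
f/m = -348/(-2844) = -348*(-1/2844) = 29/237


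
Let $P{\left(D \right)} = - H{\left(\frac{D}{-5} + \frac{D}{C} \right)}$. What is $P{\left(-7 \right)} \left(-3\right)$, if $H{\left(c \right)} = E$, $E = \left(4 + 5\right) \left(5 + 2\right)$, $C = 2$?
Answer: $189$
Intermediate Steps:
$E = 63$ ($E = 9 \cdot 7 = 63$)
$H{\left(c \right)} = 63$
$P{\left(D \right)} = -63$ ($P{\left(D \right)} = \left(-1\right) 63 = -63$)
$P{\left(-7 \right)} \left(-3\right) = \left(-63\right) \left(-3\right) = 189$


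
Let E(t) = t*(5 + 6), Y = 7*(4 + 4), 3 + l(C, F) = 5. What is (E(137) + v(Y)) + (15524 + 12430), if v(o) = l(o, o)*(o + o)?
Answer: 29685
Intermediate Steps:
l(C, F) = 2 (l(C, F) = -3 + 5 = 2)
Y = 56 (Y = 7*8 = 56)
E(t) = 11*t (E(t) = t*11 = 11*t)
v(o) = 4*o (v(o) = 2*(o + o) = 2*(2*o) = 4*o)
(E(137) + v(Y)) + (15524 + 12430) = (11*137 + 4*56) + (15524 + 12430) = (1507 + 224) + 27954 = 1731 + 27954 = 29685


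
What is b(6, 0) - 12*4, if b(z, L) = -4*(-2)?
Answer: -40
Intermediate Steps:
b(z, L) = 8
b(6, 0) - 12*4 = 8 - 12*4 = 8 - 48 = -40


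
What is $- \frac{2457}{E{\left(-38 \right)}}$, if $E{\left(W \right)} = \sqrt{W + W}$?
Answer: $\frac{2457 i \sqrt{19}}{38} \approx 281.84 i$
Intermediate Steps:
$E{\left(W \right)} = \sqrt{2} \sqrt{W}$ ($E{\left(W \right)} = \sqrt{2 W} = \sqrt{2} \sqrt{W}$)
$- \frac{2457}{E{\left(-38 \right)}} = - \frac{2457}{\sqrt{2} \sqrt{-38}} = - \frac{2457}{\sqrt{2} i \sqrt{38}} = - \frac{2457}{2 i \sqrt{19}} = - 2457 \left(- \frac{i \sqrt{19}}{38}\right) = \frac{2457 i \sqrt{19}}{38}$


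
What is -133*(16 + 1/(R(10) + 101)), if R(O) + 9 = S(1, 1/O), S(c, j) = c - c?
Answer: -195909/92 ≈ -2129.4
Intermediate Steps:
S(c, j) = 0
R(O) = -9 (R(O) = -9 + 0 = -9)
-133*(16 + 1/(R(10) + 101)) = -133*(16 + 1/(-9 + 101)) = -133*(16 + 1/92) = -133*1473/92 = -195909/92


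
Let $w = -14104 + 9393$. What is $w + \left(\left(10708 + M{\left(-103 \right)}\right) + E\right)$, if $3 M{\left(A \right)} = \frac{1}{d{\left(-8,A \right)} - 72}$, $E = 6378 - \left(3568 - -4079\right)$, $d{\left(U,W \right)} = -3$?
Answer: $\frac{1063799}{225} \approx 4728.0$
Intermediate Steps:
$E = -1269$ ($E = 6378 - \left(3568 + 4079\right) = 6378 - 7647 = -1269$)
$M{\left(A \right)} = - \frac{1}{225}$ ($M{\left(A \right)} = \frac{1}{3 \left(-3 - 72\right)} = \frac{1}{3 \left(-75\right)} = \frac{1}{3} \left(- \frac{1}{75}\right) = - \frac{1}{225}$)
$w = -4711$
$w + \left(\left(10708 + M{\left(-103 \right)}\right) + E\right) = -4711 + \left(\left(10708 - \frac{1}{225}\right) - 1269\right) = -4711 + \left(\frac{2409299}{225} - 1269\right) = -4711 + \frac{2123774}{225} = \frac{1063799}{225}$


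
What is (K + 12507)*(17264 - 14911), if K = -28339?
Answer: -37252696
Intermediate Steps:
(K + 12507)*(17264 - 14911) = (-28339 + 12507)*(17264 - 14911) = -15832*2353 = -37252696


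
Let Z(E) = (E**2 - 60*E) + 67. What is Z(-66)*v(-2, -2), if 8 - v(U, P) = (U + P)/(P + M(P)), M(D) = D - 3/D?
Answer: 268256/5 ≈ 53651.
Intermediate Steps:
M(D) = D - 3/D
v(U, P) = 8 - (P + U)/(-3/P + 2*P) (v(U, P) = 8 - (U + P)/(P + (P - 3/P)) = 8 - (P + U)/(-3/P + 2*P))
Z(E) = 67 + E**2 - 60*E
Z(-66)*v(-2, -2) = (67 + (-66)**2 - 60*(-66))*((-24 + 15*(-2)**2 - 1*(-2)*(-2))/(-3 + 2*(-2)**2)) = (67 + 4356 + 3960)*((-24 + 15*4 - 4)/(-3 + 2*4)) = 8383*((-24 + 60 - 4)/(-3 + 8)) = 8383*(32/5) = 268256/5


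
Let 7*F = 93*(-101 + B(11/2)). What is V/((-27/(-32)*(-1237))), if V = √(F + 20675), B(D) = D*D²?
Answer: -8*√16890146/233793 ≈ -0.14063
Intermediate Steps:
B(D) = D³
F = 48639/56 (F = (93*(-101 + (11/2)³))/7 = (93*(-101 + 1331/8))/7 = (93*(523/8))/7 = (⅐)*(48639/8) = 48639/56 ≈ 868.55)
V = √16890146/28 (V = √(48639/56 + 20675) = √(1206439/56) = √16890146/28 ≈ 146.78)
V/((-27/(-32)*(-1237))) = (√16890146/28)/((-27/(-32)*(-1237))) = (√16890146/28)/((-27*(-1/32)*(-1237))) = (√16890146/28)/(((27/32)*(-1237))) = (√16890146/28)/(-33399/32) = (√16890146/28)*(-32/33399) = -8*√16890146/233793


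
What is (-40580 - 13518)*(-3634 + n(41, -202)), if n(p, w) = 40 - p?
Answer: 196646230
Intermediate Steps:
(-40580 - 13518)*(-3634 + n(41, -202)) = (-40580 - 13518)*(-3634 + (40 - 1*41)) = -54098*(-3634 + (40 - 41)) = -54098*(-3634 - 1) = -54098*(-3635) = 196646230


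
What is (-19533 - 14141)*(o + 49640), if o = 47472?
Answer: -3270149488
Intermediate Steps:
(-19533 - 14141)*(o + 49640) = (-19533 - 14141)*(47472 + 49640) = -33674*97112 = -3270149488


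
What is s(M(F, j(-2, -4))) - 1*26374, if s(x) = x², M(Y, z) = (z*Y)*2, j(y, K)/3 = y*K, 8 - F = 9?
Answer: -24070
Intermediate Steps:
F = -1 (F = 8 - 1*9 = 8 - 9 = -1)
j(y, K) = 3*K*y (j(y, K) = 3*(y*K) = 3*(K*y) = 3*K*y)
M(Y, z) = 2*Y*z (M(Y, z) = (Y*z)*2 = 2*Y*z)
s(M(F, j(-2, -4))) - 1*26374 = (2*(-1)*(3*(-4)*(-2)))² - 1*26374 = (2*(-1)*24)² - 26374 = (-48)² - 26374 = 2304 - 26374 = -24070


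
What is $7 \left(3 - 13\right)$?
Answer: $-70$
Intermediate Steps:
$7 \left(3 - 13\right) = 7 \left(-10\right) = -70$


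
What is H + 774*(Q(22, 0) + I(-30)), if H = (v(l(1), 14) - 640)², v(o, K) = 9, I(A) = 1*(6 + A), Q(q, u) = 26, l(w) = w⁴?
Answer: 399709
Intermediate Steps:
I(A) = 6 + A
H = 398161 (H = (9 - 640)² = (-631)² = 398161)
H + 774*(Q(22, 0) + I(-30)) = 398161 + 774*(26 + (6 - 30)) = 398161 + 774*(26 - 24) = 398161 + 774*2 = 398161 + 1548 = 399709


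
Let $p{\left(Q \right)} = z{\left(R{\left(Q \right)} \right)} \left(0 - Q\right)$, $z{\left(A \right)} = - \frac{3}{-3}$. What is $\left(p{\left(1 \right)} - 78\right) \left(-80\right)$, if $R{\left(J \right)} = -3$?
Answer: $6320$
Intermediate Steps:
$z{\left(A \right)} = 1$ ($z{\left(A \right)} = \left(-3\right) \left(- \frac{1}{3}\right) = 1$)
$p{\left(Q \right)} = - Q$ ($p{\left(Q \right)} = 1 \left(0 - Q\right) = 1 \left(- Q\right) = - Q$)
$\left(p{\left(1 \right)} - 78\right) \left(-80\right) = \left(\left(-1\right) 1 - 78\right) \left(-80\right) = \left(-1 - 78\right) \left(-80\right) = \left(-79\right) \left(-80\right) = 6320$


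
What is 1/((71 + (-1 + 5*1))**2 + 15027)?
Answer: 1/20652 ≈ 4.8421e-5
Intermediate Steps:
1/((71 + (-1 + 5*1))**2 + 15027) = 1/((71 + (-1 + 5))**2 + 15027) = 1/((71 + 4)**2 + 15027) = 1/(75**2 + 15027) = 1/(5625 + 15027) = 1/20652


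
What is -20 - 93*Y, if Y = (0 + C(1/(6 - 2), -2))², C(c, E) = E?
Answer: -392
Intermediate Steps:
Y = 4 (Y = (0 - 2)² = (-2)² = 4)
-20 - 93*Y = -20 - 93*4 = -20 - 372 = -392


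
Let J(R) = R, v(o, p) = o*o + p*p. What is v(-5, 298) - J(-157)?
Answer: 88986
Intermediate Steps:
v(o, p) = o² + p²
v(-5, 298) - J(-157) = ((-5)² + 298²) - 1*(-157) = (25 + 88804) + 157 = 88829 + 157 = 88986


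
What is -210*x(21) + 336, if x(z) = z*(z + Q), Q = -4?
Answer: -74634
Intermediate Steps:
x(z) = z*(-4 + z) (x(z) = z*(z - 4) = z*(-4 + z))
-210*x(21) + 336 = -4410*(-4 + 21) + 336 = -4410*17 + 336 = -210*357 + 336 = -74970 + 336 = -74634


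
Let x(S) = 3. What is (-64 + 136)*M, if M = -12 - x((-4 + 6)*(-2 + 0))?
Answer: -1080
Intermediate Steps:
M = -15 (M = -12 - 1*3 = -12 - 3 = -15)
(-64 + 136)*M = (-64 + 136)*(-15) = 72*(-15) = -1080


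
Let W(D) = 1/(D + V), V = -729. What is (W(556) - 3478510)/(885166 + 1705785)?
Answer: -601782231/448234523 ≈ -1.3426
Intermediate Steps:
W(D) = 1/(-729 + D) (W(D) = 1/(D - 729) = 1/(-729 + D))
(W(556) - 3478510)/(885166 + 1705785) = (1/(-729 + 556) - 3478510)/(885166 + 1705785) = (1/(-173) - 3478510)/2590951 = (-1/173 - 3478510)*(1/2590951) = -601782231/173*1/2590951 = -601782231/448234523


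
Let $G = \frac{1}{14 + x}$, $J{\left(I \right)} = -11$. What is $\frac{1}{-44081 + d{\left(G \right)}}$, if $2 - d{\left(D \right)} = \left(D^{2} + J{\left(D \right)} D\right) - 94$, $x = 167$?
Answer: $- \frac{32761}{1440990595} \approx -2.2735 \cdot 10^{-5}$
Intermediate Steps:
$G = \frac{1}{181}$ ($G = \frac{1}{14 + 167} = \frac{1}{181} \approx 0.0055249$)
$d{\left(D \right)} = 96 - D^{2} + 11 D$ ($d{\left(D \right)} = 2 - \left(\left(D^{2} - 11 D\right) - 94\right) = 2 - \left(-94 + D^{2} - 11 D\right) = 2 + \left(94 - D^{2} + 11 D\right) = 96 - D^{2} + 11 D$)
$\frac{1}{-44081 + d{\left(G \right)}} = \frac{1}{-44081 + \left(96 - \left(\frac{1}{181}\right)^{2} + 11 \cdot \frac{1}{181}\right)} = \frac{1}{-44081 + \left(96 - \frac{1}{32761} + \frac{11}{181}\right)} = \frac{1}{-44081 + \frac{3147046}{32761}} = \frac{1}{- \frac{1440990595}{32761}} = - \frac{32761}{1440990595}$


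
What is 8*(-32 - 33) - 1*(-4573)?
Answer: 4053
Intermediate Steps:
8*(-32 - 33) - 1*(-4573) = 8*(-65) + 4573 = -520 + 4573 = 4053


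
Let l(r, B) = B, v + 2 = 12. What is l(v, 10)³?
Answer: 1000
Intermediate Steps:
v = 10 (v = -2 + 12 = 10)
l(v, 10)³ = 10³ = 1000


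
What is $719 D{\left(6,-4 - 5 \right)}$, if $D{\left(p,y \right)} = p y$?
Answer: $-38826$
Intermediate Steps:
$719 D{\left(6,-4 - 5 \right)} = 719 \cdot 6 \left(-4 - 5\right) = 719 \cdot 6 \left(-9\right) = 719 \left(-54\right) = -38826$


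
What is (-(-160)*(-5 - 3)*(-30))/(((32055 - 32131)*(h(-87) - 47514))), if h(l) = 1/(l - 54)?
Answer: 54144/5091601 ≈ 0.010634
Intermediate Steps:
h(l) = 1/(-54 + l)
(-(-160)*(-5 - 3)*(-30))/(((32055 - 32131)*(h(-87) - 47514))) = (-(-160)*(-5 - 3)*(-30))/(((32055 - 32131)*(1/(-54 - 87) - 47514))) = (-(-160)*(-8)*(-30))/((-76*(1/(-141) - 47514))) = (-40*32*(-30))/((-76*(-1/141 - 47514))) = (-1280*(-30))/((-76*(-6699475/141))) = 38400/(509160100/141) = 38400*(141/509160100) = 54144/5091601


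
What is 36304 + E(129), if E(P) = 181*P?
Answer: 59653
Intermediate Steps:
36304 + E(129) = 36304 + 181*129 = 36304 + 23349 = 59653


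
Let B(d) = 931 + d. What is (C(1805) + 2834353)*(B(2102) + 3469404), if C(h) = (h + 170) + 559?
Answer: 9850911383619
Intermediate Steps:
C(h) = 729 + h (C(h) = (170 + h) + 559 = 729 + h)
(C(1805) + 2834353)*(B(2102) + 3469404) = ((729 + 1805) + 2834353)*((931 + 2102) + 3469404) = (2534 + 2834353)*(3033 + 3469404) = 2836887*3472437 = 9850911383619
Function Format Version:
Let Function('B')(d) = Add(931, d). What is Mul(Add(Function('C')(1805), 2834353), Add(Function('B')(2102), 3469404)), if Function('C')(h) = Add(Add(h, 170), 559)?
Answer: 9850911383619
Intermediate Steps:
Function('C')(h) = Add(729, h) (Function('C')(h) = Add(Add(170, h), 559) = Add(729, h))
Mul(Add(Function('C')(1805), 2834353), Add(Function('B')(2102), 3469404)) = Mul(Add(Add(729, 1805), 2834353), Add(Add(931, 2102), 3469404)) = Mul(Add(2534, 2834353), Add(3033, 3469404)) = Mul(2836887, 3472437) = 9850911383619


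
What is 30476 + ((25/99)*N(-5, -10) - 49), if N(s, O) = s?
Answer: 3012148/99 ≈ 30426.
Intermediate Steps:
30476 + ((25/99)*N(-5, -10) - 49) = 30476 + ((25/99)*(-5) - 49) = 30476 + (-125/99 - 49) = 30476 - 4976/99 = 3012148/99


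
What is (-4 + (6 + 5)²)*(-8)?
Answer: -936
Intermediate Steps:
(-4 + (6 + 5)²)*(-8) = (-4 + 11²)*(-8) = (-4 + 121)*(-8) = 117*(-8) = -936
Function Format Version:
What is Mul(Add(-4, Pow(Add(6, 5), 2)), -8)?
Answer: -936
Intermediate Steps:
Mul(Add(-4, Pow(Add(6, 5), 2)), -8) = Mul(Add(-4, Pow(11, 2)), -8) = Mul(Add(-4, 121), -8) = Mul(117, -8) = -936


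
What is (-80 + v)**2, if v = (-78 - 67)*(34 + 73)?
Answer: 243204025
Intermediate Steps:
v = -15515 (v = -145*107 = -15515)
(-80 + v)**2 = (-80 - 15515)**2 = (-15595)**2 = 243204025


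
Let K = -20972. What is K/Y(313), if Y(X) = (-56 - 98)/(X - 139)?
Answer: 260652/11 ≈ 23696.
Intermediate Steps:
Y(X) = -154/(-139 + X)
K/Y(313) = -20972/((-154/(-139 + 313))) = -20972/((-154/174)) = -20972/((-154*1/174)) = -20972/(-77/87) = -20972*(-87/77) = 260652/11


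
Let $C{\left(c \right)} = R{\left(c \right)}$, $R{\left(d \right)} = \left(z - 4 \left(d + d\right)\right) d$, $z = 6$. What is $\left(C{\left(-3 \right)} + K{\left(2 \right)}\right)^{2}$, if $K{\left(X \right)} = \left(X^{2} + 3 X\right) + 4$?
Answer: $5776$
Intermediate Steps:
$R{\left(d \right)} = d \left(6 - 8 d\right)$ ($R{\left(d \right)} = \left(6 - 4 \left(d + d\right)\right) d = \left(6 - 4 \cdot 2 d\right) d = \left(6 - 8 d\right) d = d \left(6 - 8 d\right)$)
$C{\left(c \right)} = 2 c \left(3 - 4 c\right)$
$K{\left(X \right)} = 4 + X^{2} + 3 X$
$\left(C{\left(-3 \right)} + K{\left(2 \right)}\right)^{2} = \left(2 \left(-3\right) \left(3 - -12\right) + \left(4 + 2^{2} + 3 \cdot 2\right)\right)^{2} = \left(2 \left(-3\right) \left(3 + 12\right) + \left(4 + 4 + 6\right)\right)^{2} = \left(2 \left(-3\right) 15 + 14\right)^{2} = \left(-90 + 14\right)^{2} = \left(-76\right)^{2} = 5776$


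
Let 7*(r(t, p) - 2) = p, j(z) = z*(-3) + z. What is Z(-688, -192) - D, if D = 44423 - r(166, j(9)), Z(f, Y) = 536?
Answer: -307213/7 ≈ -43888.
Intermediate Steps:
j(z) = -2*z (j(z) = -3*z + z = -2*z)
r(t, p) = 2 + p/7
D = 310965/7 (D = 44423 - (2 + (-2*9)/7) = 44423 - (2 + (⅐)*(-18)) = 44423 - (2 - 18/7) = 44423 - 1*(-4/7) = 44423 + 4/7 = 310965/7 ≈ 44424.)
Z(-688, -192) - D = 536 - 1*310965/7 = 536 - 310965/7 = -307213/7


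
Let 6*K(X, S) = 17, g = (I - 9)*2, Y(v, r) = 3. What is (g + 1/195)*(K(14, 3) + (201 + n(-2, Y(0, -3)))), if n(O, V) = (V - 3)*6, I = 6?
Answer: -1429687/1170 ≈ -1222.0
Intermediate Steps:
n(O, V) = -18 + 6*V (n(O, V) = (-3 + V)*6 = -18 + 6*V)
g = -6 (g = (6 - 9)*2 = -3*2 = -6)
K(X, S) = 17/6 (K(X, S) = (⅙)*17 = 17/6)
(g + 1/195)*(K(14, 3) + (201 + n(-2, Y(0, -3)))) = (-6 + 1/195)*(17/6 + (201 + (-18 + 6*3))) = (-6 + 1/195)*(17/6 + (201 + (-18 + 18))) = -1169*(17/6 + (201 + 0))/195 = -1169*(17/6 + 201)/195 = -1169/195*1223/6 = -1429687/1170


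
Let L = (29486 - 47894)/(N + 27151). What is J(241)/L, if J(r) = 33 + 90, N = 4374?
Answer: -99425/472 ≈ -210.65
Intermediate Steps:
L = -1416/2425 (L = (29486 - 47894)/(4374 + 27151) = -18408/31525 = -18408*1/31525 = -1416/2425 ≈ -0.58392)
J(r) = 123
J(241)/L = 123/(-1416/2425) = 123*(-2425/1416) = -99425/472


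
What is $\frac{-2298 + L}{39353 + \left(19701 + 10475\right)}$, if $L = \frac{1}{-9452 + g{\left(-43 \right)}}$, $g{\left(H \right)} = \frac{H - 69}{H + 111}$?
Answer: $- \frac{369316193}{11174144648} \approx -0.033051$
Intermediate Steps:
$g{\left(H \right)} = \frac{-69 + H}{111 + H}$ ($g{\left(H \right)} = \frac{H - 69}{111 + H} = \frac{-69 + H}{111 + H}$)
$L = - \frac{17}{160712}$ ($L = \frac{1}{-9452 + \frac{-69 - 43}{111 - 43}} = \frac{1}{-9452 + \frac{1}{68} \left(-112\right)} = \frac{1}{-9452 - \frac{28}{17}} = \frac{1}{- \frac{160712}{17}} = - \frac{17}{160712} \approx -0.00010578$)
$\frac{-2298 + L}{39353 + \left(19701 + 10475\right)} = \frac{-2298 - \frac{17}{160712}}{39353 + \left(19701 + 10475\right)} = - \frac{369316193}{160712 \left(39353 + 30176\right)} = - \frac{369316193}{160712 \cdot 69529} = \left(- \frac{369316193}{160712}\right) \frac{1}{69529} = - \frac{369316193}{11174144648}$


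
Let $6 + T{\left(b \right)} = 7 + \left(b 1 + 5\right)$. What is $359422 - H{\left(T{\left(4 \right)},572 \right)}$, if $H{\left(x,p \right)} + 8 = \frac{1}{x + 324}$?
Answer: $\frac{120049619}{334} \approx 3.5943 \cdot 10^{5}$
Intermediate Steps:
$T{\left(b \right)} = 6 + b$ ($T{\left(b \right)} = -6 + \left(7 + \left(b 1 + 5\right)\right) = -6 + \left(7 + \left(b + 5\right)\right) = -6 + \left(7 + \left(5 + b\right)\right) = -6 + \left(12 + b\right) = 6 + b$)
$H{\left(x,p \right)} = -8 + \frac{1}{324 + x}$ ($H{\left(x,p \right)} = -8 + \frac{1}{x + 324} = -8 + \frac{1}{324 + x}$)
$359422 - H{\left(T{\left(4 \right)},572 \right)} = 359422 - \frac{-2591 - 8 \left(6 + 4\right)}{324 + \left(6 + 4\right)} = 359422 - \frac{-2591 - 80}{324 + 10} = 359422 - \frac{-2591 - 80}{334} = 359422 - \frac{1}{334} \left(-2671\right) = 359422 - - \frac{2671}{334} = 359422 + \frac{2671}{334} = \frac{120049619}{334}$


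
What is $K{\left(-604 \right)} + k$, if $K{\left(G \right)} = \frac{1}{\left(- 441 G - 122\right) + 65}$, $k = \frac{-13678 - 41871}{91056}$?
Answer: $- \frac{4930998829}{8082950064} \approx -0.61005$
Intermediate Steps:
$k = - \frac{55549}{91056}$ ($k = \left(-55549\right) \frac{1}{91056} = - \frac{55549}{91056} \approx -0.61005$)
$K{\left(G \right)} = \frac{1}{-57 - 441 G}$ ($K{\left(G \right)} = \frac{1}{\left(-122 - 441 G\right) + 65} = \frac{1}{-57 - 441 G}$)
$K{\left(-604 \right)} + k = - \frac{1}{57 + 441 \left(-604\right)} - \frac{55549}{91056} = - \frac{1}{57 - 266364} - \frac{55549}{91056} = - \frac{1}{-266307} - \frac{55549}{91056} = \left(-1\right) \left(- \frac{1}{266307}\right) - \frac{55549}{91056} = \frac{1}{266307} - \frac{55549}{91056} = - \frac{4930998829}{8082950064}$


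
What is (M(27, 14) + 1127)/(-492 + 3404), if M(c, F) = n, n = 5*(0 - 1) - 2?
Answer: 5/13 ≈ 0.38462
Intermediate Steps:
n = -7 (n = 5*(-1) - 2 = -5 - 2 = -7)
M(c, F) = -7
(M(27, 14) + 1127)/(-492 + 3404) = (-7 + 1127)/(-492 + 3404) = 1120/2912 = 1120*(1/2912) = 5/13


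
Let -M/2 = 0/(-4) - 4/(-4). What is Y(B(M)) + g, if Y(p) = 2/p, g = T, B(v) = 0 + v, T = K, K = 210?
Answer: 209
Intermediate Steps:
T = 210
M = -2 (M = -2*(0/(-4) - 4/(-4)) = -2*(0*(-1/4) - 4*(-1/4)) = -2*(0 + 1) = -2*1 = -2)
B(v) = v
g = 210
Y(B(M)) + g = 2/(-2) + 210 = 2*(-1/2) + 210 = -1 + 210 = 209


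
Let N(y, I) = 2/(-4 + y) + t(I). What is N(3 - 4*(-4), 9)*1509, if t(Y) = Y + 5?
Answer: 106636/5 ≈ 21327.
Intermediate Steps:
t(Y) = 5 + Y
N(y, I) = 5 + I + 2/(-4 + y) (N(y, I) = 2/(-4 + y) + (5 + I) = 5 + I + 2/(-4 + y))
N(3 - 4*(-4), 9)*1509 = ((-18 - 4*9 + (3 - 4*(-4))*(5 + 9))/(-4 + (3 - 4*(-4))))*1509 = ((-18 - 36 + (3 + 16)*14)/(-4 + (3 + 16)))*1509 = ((-18 - 36 + 19*14)/(-4 + 19))*1509 = ((-18 - 36 + 266)/15)*1509 = ((1/15)*212)*1509 = (212/15)*1509 = 106636/5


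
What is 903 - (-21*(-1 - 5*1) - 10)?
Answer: 787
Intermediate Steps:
903 - (-21*(-1 - 5*1) - 10) = 903 - (-21*(-1 - 5) - 10) = 903 - (-21*(-6) - 10) = 903 - (126 - 10) = 903 - 1*116 = 903 - 116 = 787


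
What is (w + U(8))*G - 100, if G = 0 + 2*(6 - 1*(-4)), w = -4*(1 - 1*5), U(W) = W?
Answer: 380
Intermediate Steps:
w = 16 (w = -4*(1 - 5) = -4*(-4) = 16)
G = 20 (G = 0 + 2*(6 + 4) = 0 + 2*10 = 0 + 20 = 20)
(w + U(8))*G - 100 = (16 + 8)*20 - 100 = 24*20 - 100 = 480 - 100 = 380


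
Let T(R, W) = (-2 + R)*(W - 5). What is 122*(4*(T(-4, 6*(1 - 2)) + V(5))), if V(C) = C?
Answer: 34648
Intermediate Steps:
T(R, W) = (-5 + W)*(-2 + R) (T(R, W) = (-2 + R)*(-5 + W) = (-5 + W)*(-2 + R))
122*(4*(T(-4, 6*(1 - 2)) + V(5))) = 122*(4*((10 - 5*(-4) - 12*(1 - 2) - 24*(1 - 2)) + 5)) = 122*(4*((10 + 20 - 12*(-1) - 24*(-1)) + 5)) = 122*(4*((10 + 20 - 2*(-6) - 4*(-6)) + 5)) = 122*(4*((10 + 20 + 12 + 24) + 5)) = 122*(4*(66 + 5)) = 122*(4*71) = 122*284 = 34648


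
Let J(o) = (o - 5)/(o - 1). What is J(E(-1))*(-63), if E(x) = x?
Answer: -189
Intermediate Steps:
J(o) = (-5 + o)/(-1 + o)
J(E(-1))*(-63) = ((-5 - 1)/(-1 - 1))*(-63) = (-6/(-2))*(-63) = -½*(-6)*(-63) = 3*(-63) = -189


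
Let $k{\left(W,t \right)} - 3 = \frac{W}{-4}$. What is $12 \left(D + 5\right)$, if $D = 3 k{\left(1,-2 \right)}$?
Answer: $159$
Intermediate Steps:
$k{\left(W,t \right)} = 3 - \frac{W}{4}$ ($k{\left(W,t \right)} = 3 + \frac{W}{-4} = 3 + W \left(- \frac{1}{4}\right) = 3 - \frac{W}{4}$)
$D = \frac{33}{4}$ ($D = 3 \left(3 - \frac{1}{4}\right) = 3 \cdot \frac{11}{4} = \frac{33}{4} \approx 8.25$)
$12 \left(D + 5\right) = 12 \left(\frac{33}{4} + 5\right) = 12 \cdot \frac{53}{4} = 159$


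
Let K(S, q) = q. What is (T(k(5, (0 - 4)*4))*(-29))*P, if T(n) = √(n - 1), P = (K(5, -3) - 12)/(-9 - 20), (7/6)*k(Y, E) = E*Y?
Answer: -15*I*√3409/7 ≈ -125.11*I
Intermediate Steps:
k(Y, E) = 6*E*Y/7 (k(Y, E) = 6*(E*Y)/7 = 6*E*Y/7)
P = 15/29 (P = (-3 - 12)/(-9 - 20) = -15/(-29) = -15*(-1/29) = 15/29 ≈ 0.51724)
T(n) = √(-1 + n)
(T(k(5, (0 - 4)*4))*(-29))*P = (√(-1 + (6/7)*((0 - 4)*4)*5)*(-29))*(15/29) = (√(-1 + (6/7)*(-4*4)*5)*(-29))*(15/29) = (√(-1 + (6/7)*(-16)*5)*(-29))*(15/29) = (√(-1 - 480/7)*(-29))*(15/29) = (√(-487/7)*(-29))*(15/29) = ((I*√3409/7)*(-29))*(15/29) = -29*I*√3409/7*(15/29) = -15*I*√3409/7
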